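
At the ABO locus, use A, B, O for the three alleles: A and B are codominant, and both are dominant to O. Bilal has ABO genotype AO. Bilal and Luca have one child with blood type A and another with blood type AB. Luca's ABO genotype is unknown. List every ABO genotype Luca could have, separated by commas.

For each candidate genotype of Luca, check whether crossing it with AO can produce every observed child phenotype.
  AA → possible child types {A} ✗
  AB → possible child types {A, B, AB} ✓
  AO → possible child types {O, A} ✗
  BB → possible child types {B, AB} ✗
  BO → possible child types {O, A, B, AB} ✓
  OO → possible child types {O, A} ✗

AB, BO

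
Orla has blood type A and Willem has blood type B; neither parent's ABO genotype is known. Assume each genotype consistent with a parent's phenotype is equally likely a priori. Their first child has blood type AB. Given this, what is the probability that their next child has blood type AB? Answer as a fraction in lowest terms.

25/36

Possible genotypes: Orla ∈ {AA, AO}; Willem ∈ {BB, BO}.
Weight each parental genotype pair by prior × P(type-AB child):
  AA × BB: posterior weight 4/9; P(next child type AB) = 1.
  AA × BO: posterior weight 2/9; P(next child type AB) = 1/2.
  AO × BB: posterior weight 2/9; P(next child type AB) = 1/2.
  AO × BO: posterior weight 1/9; P(next child type AB) = 1/4.
Weighted sum = 25/36.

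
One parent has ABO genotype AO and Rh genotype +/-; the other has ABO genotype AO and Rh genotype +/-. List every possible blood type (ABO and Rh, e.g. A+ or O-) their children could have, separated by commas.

O+, O-, A+, A-

Gametes from AO × AO give offspring ABO genotypes AA, AO, OO, i.e. phenotypes O, A.
Rh cross +/- × +/- → phenotypes Rh+, Rh-.
Combining independently: O+, O-, A+, A-.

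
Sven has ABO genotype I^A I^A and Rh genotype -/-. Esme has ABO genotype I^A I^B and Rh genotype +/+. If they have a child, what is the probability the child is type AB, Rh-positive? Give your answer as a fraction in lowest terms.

1/2

ABO cross I^A I^A × I^A I^B → offspring phenotypes: 1/2 A, 1/2 AB.
Rh cross -/- × +/+ → 1 Rh+.
Independent loci: P(type AB, Rh-positive) = 1/2 × 1 = 1/2.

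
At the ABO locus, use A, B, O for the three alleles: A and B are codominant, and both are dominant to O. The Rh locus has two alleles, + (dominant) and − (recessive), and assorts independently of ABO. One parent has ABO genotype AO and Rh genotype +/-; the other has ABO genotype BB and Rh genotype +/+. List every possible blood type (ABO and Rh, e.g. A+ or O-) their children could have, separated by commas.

B+, AB+

Gametes from AO × BB give offspring ABO genotypes AB, BO, i.e. phenotypes B, AB.
Rh cross +/- × +/+ → phenotypes Rh+.
Combining independently: B+, AB+.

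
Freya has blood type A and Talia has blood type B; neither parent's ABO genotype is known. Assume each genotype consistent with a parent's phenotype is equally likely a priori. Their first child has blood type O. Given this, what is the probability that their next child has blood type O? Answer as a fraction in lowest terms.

Possible genotypes: Freya ∈ {AA, AO}; Talia ∈ {BB, BO}.
Weight each parental genotype pair by prior × P(type-O child):
  AO × BO: posterior weight 1; P(next child type O) = 1/4.
Weighted sum = 1/4.

1/4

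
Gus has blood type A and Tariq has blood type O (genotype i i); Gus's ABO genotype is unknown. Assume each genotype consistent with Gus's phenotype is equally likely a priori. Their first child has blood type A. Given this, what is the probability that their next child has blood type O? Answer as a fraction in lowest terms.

1/6

Possible genotypes: Gus ∈ {I^A I^A, I^A i}; Tariq ∈ {i i}.
Weight each parental genotype pair by prior × P(type-A child):
  I^A I^A × i i: posterior weight 2/3; P(next child type O) = 0.
  I^A i × i i: posterior weight 1/3; P(next child type O) = 1/2.
Weighted sum = 1/6.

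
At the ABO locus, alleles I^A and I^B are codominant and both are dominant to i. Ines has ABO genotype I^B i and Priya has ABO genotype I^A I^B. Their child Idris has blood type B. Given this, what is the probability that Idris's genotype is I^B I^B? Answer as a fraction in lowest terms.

1/2

Cross I^B i × I^A I^B → 1/4 I^A I^B, 1/4 I^A i, 1/4 I^B I^B, 1/4 I^B i.
Type-B genotypes among offspring: I^B I^B (1/4), I^B i (1/4); total 1/2.
P(I^B I^B | type B) = (1/4) / (1/2) = 1/2.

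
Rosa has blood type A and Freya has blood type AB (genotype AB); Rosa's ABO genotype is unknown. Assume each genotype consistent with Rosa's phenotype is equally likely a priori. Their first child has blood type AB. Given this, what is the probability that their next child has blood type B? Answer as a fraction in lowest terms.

1/12

Possible genotypes: Rosa ∈ {AA, AO}; Freya ∈ {AB}.
Weight each parental genotype pair by prior × P(type-AB child):
  AA × AB: posterior weight 2/3; P(next child type B) = 0.
  AO × AB: posterior weight 1/3; P(next child type B) = 1/4.
Weighted sum = 1/12.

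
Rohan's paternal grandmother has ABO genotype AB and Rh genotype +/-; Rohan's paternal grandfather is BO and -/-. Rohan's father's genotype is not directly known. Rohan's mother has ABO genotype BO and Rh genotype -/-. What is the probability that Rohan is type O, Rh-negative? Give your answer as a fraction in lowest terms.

3/32

Rohan's father's ABO genotype from AB × BO: 1/4 AB, 1/4 AO, 1/4 BB, 1/4 BO.
Crossing each possibility with the mother BO and summing P(type O): 1/4·0 + 1/4·1/4 + 1/4·0 + 1/4·1/4 = 1/8.
Similarly for Rh via the father's Rh distribution: P(Rh-) = 3/4.
Independent loci: 1/8 × 3/4 = 3/32.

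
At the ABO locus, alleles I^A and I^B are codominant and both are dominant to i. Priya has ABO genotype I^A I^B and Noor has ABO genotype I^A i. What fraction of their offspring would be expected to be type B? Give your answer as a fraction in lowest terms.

1/4

ABO cross I^A I^B × I^A i → offspring phenotypes: 1/2 A, 1/4 B, 1/4 AB.
So P(type B) = 1/4.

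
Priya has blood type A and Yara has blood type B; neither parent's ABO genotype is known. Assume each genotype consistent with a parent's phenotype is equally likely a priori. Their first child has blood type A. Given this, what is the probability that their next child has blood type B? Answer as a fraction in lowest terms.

1/12

Possible genotypes: Priya ∈ {I^A I^A, I^A i}; Yara ∈ {I^B I^B, I^B i}.
Weight each parental genotype pair by prior × P(type-A child):
  I^A I^A × I^B i: posterior weight 2/3; P(next child type B) = 0.
  I^A i × I^B i: posterior weight 1/3; P(next child type B) = 1/4.
Weighted sum = 1/12.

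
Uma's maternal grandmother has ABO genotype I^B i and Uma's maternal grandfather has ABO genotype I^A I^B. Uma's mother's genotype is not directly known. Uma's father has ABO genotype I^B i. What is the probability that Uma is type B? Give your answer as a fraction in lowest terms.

Uma's mother's ABO genotype from I^B i × I^A I^B: 1/4 I^A I^B, 1/4 I^A i, 1/4 I^B I^B, 1/4 I^B i.
Crossing each possibility with the father I^B i and summing P(type B): 1/4·1/2 + 1/4·1/4 + 1/4·1 + 1/4·3/4 = 5/8.

5/8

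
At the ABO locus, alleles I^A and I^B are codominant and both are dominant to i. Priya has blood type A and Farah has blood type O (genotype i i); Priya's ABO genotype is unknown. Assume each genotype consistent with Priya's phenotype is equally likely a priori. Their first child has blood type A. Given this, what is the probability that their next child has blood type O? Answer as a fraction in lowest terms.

Possible genotypes: Priya ∈ {I^A I^A, I^A i}; Farah ∈ {i i}.
Weight each parental genotype pair by prior × P(type-A child):
  I^A I^A × i i: posterior weight 2/3; P(next child type O) = 0.
  I^A i × i i: posterior weight 1/3; P(next child type O) = 1/2.
Weighted sum = 1/6.

1/6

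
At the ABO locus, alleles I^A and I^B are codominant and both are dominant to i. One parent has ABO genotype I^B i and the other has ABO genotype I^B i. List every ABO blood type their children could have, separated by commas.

O, B

Gametes from I^B i × I^B i give offspring ABO genotypes I^B I^B, I^B i, i i, i.e. phenotypes O, B.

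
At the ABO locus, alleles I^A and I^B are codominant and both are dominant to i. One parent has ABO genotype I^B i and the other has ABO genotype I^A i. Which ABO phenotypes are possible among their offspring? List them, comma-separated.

O, A, B, AB

Gametes from I^B i × I^A i give offspring ABO genotypes I^A I^B, I^A i, I^B i, i i, i.e. phenotypes O, A, B, AB.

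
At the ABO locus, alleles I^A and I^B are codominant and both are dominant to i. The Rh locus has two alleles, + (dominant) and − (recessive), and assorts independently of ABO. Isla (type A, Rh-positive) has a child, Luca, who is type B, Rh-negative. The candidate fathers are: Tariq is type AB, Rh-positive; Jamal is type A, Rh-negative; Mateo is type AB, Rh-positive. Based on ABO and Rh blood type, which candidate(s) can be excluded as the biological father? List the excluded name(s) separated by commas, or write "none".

Jamal

A candidate is excluded only if no genotype consistent with his phenotype could produce a type B, Rh-negative child with a type A, Rh-positive mother.
Jamal (type A, Rh-): no genotype consistent with that phenotype can produce a type-B Rh- child with a type-A mother.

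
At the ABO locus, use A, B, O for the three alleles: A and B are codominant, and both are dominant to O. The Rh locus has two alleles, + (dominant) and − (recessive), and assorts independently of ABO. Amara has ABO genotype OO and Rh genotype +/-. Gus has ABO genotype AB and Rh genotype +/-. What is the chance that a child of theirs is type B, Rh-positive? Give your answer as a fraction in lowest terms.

3/8

ABO cross OO × AB → offspring phenotypes: 1/2 A, 1/2 B.
Rh cross +/- × +/- → 3/4 Rh+, 1/4 Rh-.
Independent loci: P(type B, Rh-positive) = 1/2 × 3/4 = 3/8.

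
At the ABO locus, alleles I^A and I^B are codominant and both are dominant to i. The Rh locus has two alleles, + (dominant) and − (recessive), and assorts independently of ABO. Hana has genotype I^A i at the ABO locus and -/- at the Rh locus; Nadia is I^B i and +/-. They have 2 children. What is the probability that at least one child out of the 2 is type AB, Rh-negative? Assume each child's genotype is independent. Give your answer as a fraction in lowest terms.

ABO cross I^A i × I^B i → 1/4 O, 1/4 A, 1/4 B, 1/4 AB.
Rh cross -/- × +/- → 1/2 Rh+, 1/2 Rh-; so P(type AB, Rh-negative) = 1/4 × 1/2 = 1/8 per child.
P(none) = (7/8)^2 = 49/64; P(at least one) = 1 − 49/64 = 15/64.

15/64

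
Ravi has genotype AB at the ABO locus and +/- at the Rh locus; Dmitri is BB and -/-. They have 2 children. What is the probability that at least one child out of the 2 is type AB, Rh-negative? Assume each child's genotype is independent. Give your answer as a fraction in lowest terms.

7/16

ABO cross AB × BB → 1/2 B, 1/2 AB.
Rh cross +/- × -/- → 1/2 Rh+, 1/2 Rh-; so P(type AB, Rh-negative) = 1/2 × 1/2 = 1/4 per child.
P(none) = (3/4)^2 = 9/16; P(at least one) = 1 − 9/16 = 7/16.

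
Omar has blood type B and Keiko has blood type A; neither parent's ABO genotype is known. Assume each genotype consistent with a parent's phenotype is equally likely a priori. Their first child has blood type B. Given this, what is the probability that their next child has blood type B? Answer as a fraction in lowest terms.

Possible genotypes: Omar ∈ {BB, BO}; Keiko ∈ {AA, AO}.
Weight each parental genotype pair by prior × P(type-B child):
  BB × AO: posterior weight 2/3; P(next child type B) = 1/2.
  BO × AO: posterior weight 1/3; P(next child type B) = 1/4.
Weighted sum = 5/12.

5/12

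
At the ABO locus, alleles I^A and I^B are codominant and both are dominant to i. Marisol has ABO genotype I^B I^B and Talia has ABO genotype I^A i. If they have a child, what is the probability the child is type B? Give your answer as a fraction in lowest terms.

ABO cross I^B I^B × I^A i → offspring phenotypes: 1/2 B, 1/2 AB.
So P(type B) = 1/2.

1/2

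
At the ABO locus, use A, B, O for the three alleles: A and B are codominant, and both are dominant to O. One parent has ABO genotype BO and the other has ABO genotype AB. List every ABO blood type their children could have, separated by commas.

Gametes from BO × AB give offspring ABO genotypes AB, AO, BB, BO, i.e. phenotypes A, B, AB.

A, B, AB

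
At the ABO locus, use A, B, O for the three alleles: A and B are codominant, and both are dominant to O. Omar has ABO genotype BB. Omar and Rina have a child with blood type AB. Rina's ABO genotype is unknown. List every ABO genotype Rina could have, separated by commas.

For each candidate genotype of Rina, check whether crossing it with BB can produce every observed child phenotype.
  AA → possible child types {AB} ✓
  AB → possible child types {B, AB} ✓
  AO → possible child types {B, AB} ✓
  BB → possible child types {B} ✗
  BO → possible child types {B} ✗
  OO → possible child types {B} ✗

AA, AB, AO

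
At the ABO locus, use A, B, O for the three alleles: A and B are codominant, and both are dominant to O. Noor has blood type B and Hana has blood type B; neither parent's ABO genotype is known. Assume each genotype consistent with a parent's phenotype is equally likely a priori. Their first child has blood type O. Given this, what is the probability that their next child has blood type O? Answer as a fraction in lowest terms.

Possible genotypes: Noor ∈ {BB, BO}; Hana ∈ {BB, BO}.
Weight each parental genotype pair by prior × P(type-O child):
  BO × BO: posterior weight 1; P(next child type O) = 1/4.
Weighted sum = 1/4.

1/4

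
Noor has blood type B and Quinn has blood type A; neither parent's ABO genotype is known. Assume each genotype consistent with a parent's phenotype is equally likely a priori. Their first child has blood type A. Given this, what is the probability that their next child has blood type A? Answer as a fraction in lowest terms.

Possible genotypes: Noor ∈ {I^B I^B, I^B i}; Quinn ∈ {I^A I^A, I^A i}.
Weight each parental genotype pair by prior × P(type-A child):
  I^B i × I^A I^A: posterior weight 2/3; P(next child type A) = 1/2.
  I^B i × I^A i: posterior weight 1/3; P(next child type A) = 1/4.
Weighted sum = 5/12.

5/12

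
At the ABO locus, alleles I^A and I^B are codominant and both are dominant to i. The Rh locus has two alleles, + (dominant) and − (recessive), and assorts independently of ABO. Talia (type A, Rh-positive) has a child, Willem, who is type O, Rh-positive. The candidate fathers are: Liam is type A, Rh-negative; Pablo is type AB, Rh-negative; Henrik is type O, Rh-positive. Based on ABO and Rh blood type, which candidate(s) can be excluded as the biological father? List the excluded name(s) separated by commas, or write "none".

A candidate is excluded only if no genotype consistent with his phenotype could produce a type O, Rh-positive child with a type A, Rh-positive mother.
Pablo (type AB, Rh-): no genotype consistent with that phenotype can produce a type-O Rh+ child with a type-A mother.

Pablo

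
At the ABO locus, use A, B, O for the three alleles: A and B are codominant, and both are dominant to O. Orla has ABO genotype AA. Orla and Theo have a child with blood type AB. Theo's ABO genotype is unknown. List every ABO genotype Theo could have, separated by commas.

For each candidate genotype of Theo, check whether crossing it with AA can produce every observed child phenotype.
  AA → possible child types {A} ✗
  AB → possible child types {A, AB} ✓
  AO → possible child types {A} ✗
  BB → possible child types {AB} ✓
  BO → possible child types {A, AB} ✓
  OO → possible child types {A} ✗

AB, BB, BO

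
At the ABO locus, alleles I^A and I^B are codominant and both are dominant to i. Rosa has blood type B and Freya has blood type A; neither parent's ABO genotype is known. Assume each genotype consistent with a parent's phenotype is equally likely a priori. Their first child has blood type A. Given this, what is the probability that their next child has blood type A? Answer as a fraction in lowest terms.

Possible genotypes: Rosa ∈ {I^B I^B, I^B i}; Freya ∈ {I^A I^A, I^A i}.
Weight each parental genotype pair by prior × P(type-A child):
  I^B i × I^A I^A: posterior weight 2/3; P(next child type A) = 1/2.
  I^B i × I^A i: posterior weight 1/3; P(next child type A) = 1/4.
Weighted sum = 5/12.

5/12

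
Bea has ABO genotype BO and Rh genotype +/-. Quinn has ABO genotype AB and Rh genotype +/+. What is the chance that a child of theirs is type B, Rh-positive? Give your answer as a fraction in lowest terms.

1/2

ABO cross BO × AB → offspring phenotypes: 1/4 A, 1/2 B, 1/4 AB.
Rh cross +/- × +/+ → 1 Rh+.
Independent loci: P(type B, Rh-positive) = 1/2 × 1 = 1/2.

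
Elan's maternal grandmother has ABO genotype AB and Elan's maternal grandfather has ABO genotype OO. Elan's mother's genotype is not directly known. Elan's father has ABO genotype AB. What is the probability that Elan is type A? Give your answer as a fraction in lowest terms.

Elan's mother's ABO genotype from AB × OO: 1/2 AO, 1/2 BO.
Crossing each possibility with the father AB and summing P(type A): 1/2·1/2 + 1/2·1/4 = 3/8.

3/8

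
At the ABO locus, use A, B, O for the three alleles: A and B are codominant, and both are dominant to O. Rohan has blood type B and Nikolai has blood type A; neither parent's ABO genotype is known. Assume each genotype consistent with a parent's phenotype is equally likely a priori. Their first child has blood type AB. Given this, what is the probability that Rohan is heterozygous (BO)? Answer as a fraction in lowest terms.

1/3

Possible genotypes: Rohan ∈ {BB, BO}; Nikolai ∈ {AA, AO}.
Weight each parental genotype pair by prior × P(type-AB child):
  BB × AA: posterior weight 4/9.
  BB × AO: posterior weight 2/9.
  BO × AA: posterior weight 2/9.
  BO × AO: posterior weight 1/9.
Sum the posterior weight over pairs where Rohan is BO: 1/3.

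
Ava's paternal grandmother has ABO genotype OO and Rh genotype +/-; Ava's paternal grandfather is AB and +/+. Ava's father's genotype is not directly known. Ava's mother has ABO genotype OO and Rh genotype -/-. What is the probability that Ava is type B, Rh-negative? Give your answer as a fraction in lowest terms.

Ava's father's ABO genotype from OO × AB: 1/2 AO, 1/2 BO.
Crossing each possibility with the mother OO and summing P(type B): 1/2·0 + 1/2·1/2 = 1/4.
Similarly for Rh via the father's Rh distribution: P(Rh-) = 1/4.
Independent loci: 1/4 × 1/4 = 1/16.

1/16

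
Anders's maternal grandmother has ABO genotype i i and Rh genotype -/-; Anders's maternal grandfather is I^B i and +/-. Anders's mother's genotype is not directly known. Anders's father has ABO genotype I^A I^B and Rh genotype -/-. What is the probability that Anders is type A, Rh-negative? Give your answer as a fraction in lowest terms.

9/32

Anders's mother's ABO genotype from i i × I^B i: 1/2 I^B i, 1/2 i i.
Crossing each possibility with the father I^A I^B and summing P(type A): 1/2·1/4 + 1/2·1/2 = 3/8.
Similarly for Rh via the mother's Rh distribution: P(Rh-) = 3/4.
Independent loci: 3/8 × 3/4 = 9/32.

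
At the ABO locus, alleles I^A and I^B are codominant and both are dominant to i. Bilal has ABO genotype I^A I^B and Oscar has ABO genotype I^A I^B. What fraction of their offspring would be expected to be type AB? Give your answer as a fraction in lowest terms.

ABO cross I^A I^B × I^A I^B → offspring phenotypes: 1/4 A, 1/4 B, 1/2 AB.
So P(type AB) = 1/2.

1/2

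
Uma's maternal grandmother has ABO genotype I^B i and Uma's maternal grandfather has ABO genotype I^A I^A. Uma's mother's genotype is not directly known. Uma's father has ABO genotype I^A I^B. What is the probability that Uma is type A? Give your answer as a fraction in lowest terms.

3/8

Uma's mother's ABO genotype from I^B i × I^A I^A: 1/2 I^A I^B, 1/2 I^A i.
Crossing each possibility with the father I^A I^B and summing P(type A): 1/2·1/4 + 1/2·1/2 = 3/8.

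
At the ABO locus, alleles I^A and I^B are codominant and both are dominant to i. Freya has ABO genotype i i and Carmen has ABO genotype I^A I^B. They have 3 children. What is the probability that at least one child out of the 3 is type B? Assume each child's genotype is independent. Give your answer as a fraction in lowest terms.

7/8

ABO cross i i × I^A I^B → 1/2 A, 1/2 B.
So P(type B) = 1/2 per child.
P(none) = (1/2)^3 = 1/8; P(at least one) = 1 − 1/8 = 7/8.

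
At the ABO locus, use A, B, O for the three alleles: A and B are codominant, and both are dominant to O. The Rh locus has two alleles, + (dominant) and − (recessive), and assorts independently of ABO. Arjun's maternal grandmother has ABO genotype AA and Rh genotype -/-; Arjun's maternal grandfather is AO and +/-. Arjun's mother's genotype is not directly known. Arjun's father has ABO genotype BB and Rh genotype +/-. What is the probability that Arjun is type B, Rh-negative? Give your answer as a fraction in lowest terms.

3/32

Arjun's mother's ABO genotype from AA × AO: 1/2 AA, 1/2 AO.
Crossing each possibility with the father BB and summing P(type B): 1/2·0 + 1/2·1/2 = 1/4.
Similarly for Rh via the mother's Rh distribution: P(Rh-) = 3/8.
Independent loci: 1/4 × 3/8 = 3/32.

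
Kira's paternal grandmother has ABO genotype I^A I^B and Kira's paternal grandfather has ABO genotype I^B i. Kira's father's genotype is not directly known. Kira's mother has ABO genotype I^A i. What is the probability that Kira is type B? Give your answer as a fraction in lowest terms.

Kira's father's ABO genotype from I^A I^B × I^B i: 1/4 I^A I^B, 1/4 I^A i, 1/4 I^B I^B, 1/4 I^B i.
Crossing each possibility with the mother I^A i and summing P(type B): 1/4·1/4 + 1/4·0 + 1/4·1/2 + 1/4·1/4 = 1/4.

1/4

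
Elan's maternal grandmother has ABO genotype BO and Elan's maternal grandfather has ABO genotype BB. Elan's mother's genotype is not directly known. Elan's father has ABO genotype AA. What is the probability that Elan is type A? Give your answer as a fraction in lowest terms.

1/4

Elan's mother's ABO genotype from BO × BB: 1/2 BB, 1/2 BO.
Crossing each possibility with the father AA and summing P(type A): 1/2·0 + 1/2·1/2 = 1/4.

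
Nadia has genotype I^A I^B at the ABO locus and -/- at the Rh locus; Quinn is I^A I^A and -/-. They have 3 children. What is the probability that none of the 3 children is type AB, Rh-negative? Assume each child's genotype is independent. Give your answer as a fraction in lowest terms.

ABO cross I^A I^B × I^A I^A → 1/2 A, 1/2 AB.
Rh cross -/- × -/- → 1 Rh-; so P(type AB, Rh-negative) = 1/2 × 1 = 1/2 per child.
P(not type AB, Rh-negative) = 1/2 for one child; (1/2)^3 = 1/8.

1/8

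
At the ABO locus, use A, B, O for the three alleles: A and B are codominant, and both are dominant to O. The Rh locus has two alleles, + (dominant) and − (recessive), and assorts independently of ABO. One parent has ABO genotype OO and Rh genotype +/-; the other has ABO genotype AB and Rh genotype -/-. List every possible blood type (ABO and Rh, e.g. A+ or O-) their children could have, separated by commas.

A+, A-, B+, B-

Gametes from OO × AB give offspring ABO genotypes AO, BO, i.e. phenotypes A, B.
Rh cross +/- × -/- → phenotypes Rh+, Rh-.
Combining independently: A+, A-, B+, B-.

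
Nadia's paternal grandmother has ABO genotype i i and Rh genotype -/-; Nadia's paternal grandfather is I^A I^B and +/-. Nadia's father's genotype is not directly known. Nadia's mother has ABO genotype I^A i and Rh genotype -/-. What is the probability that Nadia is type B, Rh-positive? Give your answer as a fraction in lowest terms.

1/32

Nadia's father's ABO genotype from i i × I^A I^B: 1/2 I^A i, 1/2 I^B i.
Crossing each possibility with the mother I^A i and summing P(type B): 1/2·0 + 1/2·1/4 = 1/8.
Similarly for Rh via the father's Rh distribution: P(Rh+) = 1/4.
Independent loci: 1/8 × 1/4 = 1/32.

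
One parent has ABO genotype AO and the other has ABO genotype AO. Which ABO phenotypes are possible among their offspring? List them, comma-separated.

Gametes from AO × AO give offspring ABO genotypes AA, AO, OO, i.e. phenotypes O, A.

O, A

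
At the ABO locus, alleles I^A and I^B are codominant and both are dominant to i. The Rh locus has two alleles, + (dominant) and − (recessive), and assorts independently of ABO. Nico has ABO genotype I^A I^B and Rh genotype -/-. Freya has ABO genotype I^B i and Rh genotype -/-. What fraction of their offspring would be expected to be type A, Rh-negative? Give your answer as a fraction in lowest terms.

ABO cross I^A I^B × I^B i → offspring phenotypes: 1/4 A, 1/2 B, 1/4 AB.
Rh cross -/- × -/- → 1 Rh-.
Independent loci: P(type A, Rh-negative) = 1/4 × 1 = 1/4.

1/4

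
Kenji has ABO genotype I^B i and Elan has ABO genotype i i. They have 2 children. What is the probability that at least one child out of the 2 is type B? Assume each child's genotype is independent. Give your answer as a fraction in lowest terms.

3/4

ABO cross I^B i × i i → 1/2 O, 1/2 B.
So P(type B) = 1/2 per child.
P(none) = (1/2)^2 = 1/4; P(at least one) = 1 − 1/4 = 3/4.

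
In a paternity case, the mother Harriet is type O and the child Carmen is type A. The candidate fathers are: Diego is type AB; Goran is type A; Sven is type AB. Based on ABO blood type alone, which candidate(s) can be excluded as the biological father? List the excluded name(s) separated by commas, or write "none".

none

A candidate is excluded only if no genotype consistent with his phenotype could produce a type A child with a type O mother.
Every candidate has at least one consistent genotype combination, so none can be excluded.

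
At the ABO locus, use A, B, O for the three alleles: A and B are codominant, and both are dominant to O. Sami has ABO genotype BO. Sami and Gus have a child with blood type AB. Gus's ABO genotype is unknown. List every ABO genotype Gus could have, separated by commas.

AA, AB, AO

For each candidate genotype of Gus, check whether crossing it with BO can produce every observed child phenotype.
  AA → possible child types {A, AB} ✓
  AB → possible child types {A, B, AB} ✓
  AO → possible child types {O, A, B, AB} ✓
  BB → possible child types {B} ✗
  BO → possible child types {O, B} ✗
  OO → possible child types {O, B} ✗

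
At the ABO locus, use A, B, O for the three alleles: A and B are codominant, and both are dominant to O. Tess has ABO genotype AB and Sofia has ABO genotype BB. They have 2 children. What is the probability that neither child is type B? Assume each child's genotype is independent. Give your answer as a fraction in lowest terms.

1/4

ABO cross AB × BB → 1/2 B, 1/2 AB.
So P(type B) = 1/2 per child.
P(not type B) = 1/2 for one child; (1/2)^2 = 1/4.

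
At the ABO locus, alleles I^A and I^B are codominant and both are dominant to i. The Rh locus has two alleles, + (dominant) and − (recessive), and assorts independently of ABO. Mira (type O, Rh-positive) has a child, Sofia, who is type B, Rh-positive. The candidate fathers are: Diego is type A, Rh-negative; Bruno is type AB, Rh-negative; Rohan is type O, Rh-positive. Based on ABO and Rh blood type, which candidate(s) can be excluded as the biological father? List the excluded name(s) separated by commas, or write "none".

Diego, Rohan

A candidate is excluded only if no genotype consistent with his phenotype could produce a type B, Rh-positive child with a type O, Rh-positive mother.
Diego (type A, Rh-): no genotype consistent with that phenotype can produce a type-B Rh+ child with a type-O mother.
Rohan (type O, Rh+): no genotype consistent with that phenotype can produce a type-B Rh+ child with a type-O mother.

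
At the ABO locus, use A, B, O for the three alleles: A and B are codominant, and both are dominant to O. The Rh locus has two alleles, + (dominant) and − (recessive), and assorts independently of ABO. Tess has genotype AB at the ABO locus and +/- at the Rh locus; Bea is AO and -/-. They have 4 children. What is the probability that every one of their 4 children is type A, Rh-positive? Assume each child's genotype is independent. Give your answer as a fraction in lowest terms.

1/256

ABO cross AB × AO → 1/2 A, 1/4 B, 1/4 AB.
Rh cross +/- × -/- → 1/2 Rh+, 1/2 Rh-; so P(type A, Rh-positive) = 1/2 × 1/2 = 1/4 per child.
All 4 independent: (1/4)^4 = 1/256.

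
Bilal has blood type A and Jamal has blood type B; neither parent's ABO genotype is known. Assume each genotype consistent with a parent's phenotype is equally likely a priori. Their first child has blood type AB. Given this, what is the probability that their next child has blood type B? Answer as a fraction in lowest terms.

5/36

Possible genotypes: Bilal ∈ {I^A I^A, I^A i}; Jamal ∈ {I^B I^B, I^B i}.
Weight each parental genotype pair by prior × P(type-AB child):
  I^A I^A × I^B I^B: posterior weight 4/9; P(next child type B) = 0.
  I^A I^A × I^B i: posterior weight 2/9; P(next child type B) = 0.
  I^A i × I^B I^B: posterior weight 2/9; P(next child type B) = 1/2.
  I^A i × I^B i: posterior weight 1/9; P(next child type B) = 1/4.
Weighted sum = 5/36.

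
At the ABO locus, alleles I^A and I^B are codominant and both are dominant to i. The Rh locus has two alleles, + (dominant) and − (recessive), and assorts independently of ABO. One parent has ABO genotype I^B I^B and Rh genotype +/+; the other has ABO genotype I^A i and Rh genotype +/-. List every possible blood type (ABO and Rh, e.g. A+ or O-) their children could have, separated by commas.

Gametes from I^B I^B × I^A i give offspring ABO genotypes I^A I^B, I^B i, i.e. phenotypes B, AB.
Rh cross +/+ × +/- → phenotypes Rh+.
Combining independently: B+, AB+.

B+, AB+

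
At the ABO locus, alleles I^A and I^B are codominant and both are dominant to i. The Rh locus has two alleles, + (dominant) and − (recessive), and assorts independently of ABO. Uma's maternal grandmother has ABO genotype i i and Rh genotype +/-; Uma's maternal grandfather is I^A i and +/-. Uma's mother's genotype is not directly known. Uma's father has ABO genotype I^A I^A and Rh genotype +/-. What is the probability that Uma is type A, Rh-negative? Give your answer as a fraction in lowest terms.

Uma's mother's ABO genotype from i i × I^A i: 1/2 I^A i, 1/2 i i.
Crossing each possibility with the father I^A I^A and summing P(type A): 1/2·1 + 1/2·1 = 1.
Similarly for Rh via the mother's Rh distribution: P(Rh-) = 1/4.
Independent loci: 1 × 1/4 = 1/4.

1/4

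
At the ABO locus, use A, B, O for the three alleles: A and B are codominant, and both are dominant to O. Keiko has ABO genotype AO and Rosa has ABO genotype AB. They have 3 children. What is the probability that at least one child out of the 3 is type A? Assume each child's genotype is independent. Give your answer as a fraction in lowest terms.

ABO cross AO × AB → 1/2 A, 1/4 B, 1/4 AB.
So P(type A) = 1/2 per child.
P(none) = (1/2)^3 = 1/8; P(at least one) = 1 − 1/8 = 7/8.

7/8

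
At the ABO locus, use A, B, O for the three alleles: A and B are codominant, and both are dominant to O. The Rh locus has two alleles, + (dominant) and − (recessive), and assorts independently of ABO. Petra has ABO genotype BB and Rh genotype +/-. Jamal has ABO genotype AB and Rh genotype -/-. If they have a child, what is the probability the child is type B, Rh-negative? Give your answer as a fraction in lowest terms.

1/4

ABO cross BB × AB → offspring phenotypes: 1/2 B, 1/2 AB.
Rh cross +/- × -/- → 1/2 Rh+, 1/2 Rh-.
Independent loci: P(type B, Rh-negative) = 1/2 × 1/2 = 1/4.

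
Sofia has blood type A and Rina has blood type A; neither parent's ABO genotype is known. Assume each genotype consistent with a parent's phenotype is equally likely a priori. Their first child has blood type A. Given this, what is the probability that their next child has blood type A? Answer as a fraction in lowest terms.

19/20

Possible genotypes: Sofia ∈ {AA, AO}; Rina ∈ {AA, AO}.
Weight each parental genotype pair by prior × P(type-A child):
  AA × AA: posterior weight 4/15; P(next child type A) = 1.
  AA × AO: posterior weight 4/15; P(next child type A) = 1.
  AO × AA: posterior weight 4/15; P(next child type A) = 1.
  AO × AO: posterior weight 1/5; P(next child type A) = 3/4.
Weighted sum = 19/20.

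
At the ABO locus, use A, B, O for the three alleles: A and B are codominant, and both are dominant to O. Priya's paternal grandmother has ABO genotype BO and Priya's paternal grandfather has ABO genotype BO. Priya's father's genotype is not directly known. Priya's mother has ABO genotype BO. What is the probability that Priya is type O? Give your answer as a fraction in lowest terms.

1/4

Priya's father's ABO genotype from BO × BO: 1/4 BB, 1/2 BO, 1/4 OO.
Crossing each possibility with the mother BO and summing P(type O): 1/4·0 + 1/2·1/4 + 1/4·1/2 = 1/4.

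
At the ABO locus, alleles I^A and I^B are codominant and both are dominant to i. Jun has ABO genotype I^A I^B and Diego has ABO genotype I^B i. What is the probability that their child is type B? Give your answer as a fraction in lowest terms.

ABO cross I^A I^B × I^B i → offspring phenotypes: 1/4 A, 1/2 B, 1/4 AB.
So P(type B) = 1/2.

1/2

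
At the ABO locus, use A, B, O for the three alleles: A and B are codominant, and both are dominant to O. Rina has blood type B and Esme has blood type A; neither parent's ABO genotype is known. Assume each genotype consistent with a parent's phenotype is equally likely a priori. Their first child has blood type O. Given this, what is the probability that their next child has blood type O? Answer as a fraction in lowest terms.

Possible genotypes: Rina ∈ {BB, BO}; Esme ∈ {AA, AO}.
Weight each parental genotype pair by prior × P(type-O child):
  BO × AO: posterior weight 1; P(next child type O) = 1/4.
Weighted sum = 1/4.

1/4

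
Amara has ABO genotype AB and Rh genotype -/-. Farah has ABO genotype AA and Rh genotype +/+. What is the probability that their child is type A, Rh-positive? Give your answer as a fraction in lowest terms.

ABO cross AB × AA → offspring phenotypes: 1/2 A, 1/2 AB.
Rh cross -/- × +/+ → 1 Rh+.
Independent loci: P(type A, Rh-positive) = 1/2 × 1 = 1/2.

1/2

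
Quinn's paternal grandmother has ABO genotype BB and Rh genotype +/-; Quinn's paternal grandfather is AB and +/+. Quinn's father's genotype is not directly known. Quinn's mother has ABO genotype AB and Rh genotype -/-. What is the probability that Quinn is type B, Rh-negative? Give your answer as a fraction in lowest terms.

3/32

Quinn's father's ABO genotype from BB × AB: 1/2 AB, 1/2 BB.
Crossing each possibility with the mother AB and summing P(type B): 1/2·1/4 + 1/2·1/2 = 3/8.
Similarly for Rh via the father's Rh distribution: P(Rh-) = 1/4.
Independent loci: 3/8 × 1/4 = 3/32.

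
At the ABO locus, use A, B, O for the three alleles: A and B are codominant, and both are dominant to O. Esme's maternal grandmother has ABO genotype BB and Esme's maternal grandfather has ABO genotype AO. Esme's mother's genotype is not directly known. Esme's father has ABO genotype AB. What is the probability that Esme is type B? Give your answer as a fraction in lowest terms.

3/8

Esme's mother's ABO genotype from BB × AO: 1/2 AB, 1/2 BO.
Crossing each possibility with the father AB and summing P(type B): 1/2·1/4 + 1/2·1/2 = 3/8.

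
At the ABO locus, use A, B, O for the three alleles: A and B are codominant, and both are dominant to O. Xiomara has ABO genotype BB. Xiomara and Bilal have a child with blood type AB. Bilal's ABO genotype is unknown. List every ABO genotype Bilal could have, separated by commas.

AA, AB, AO

For each candidate genotype of Bilal, check whether crossing it with BB can produce every observed child phenotype.
  AA → possible child types {AB} ✓
  AB → possible child types {B, AB} ✓
  AO → possible child types {B, AB} ✓
  BB → possible child types {B} ✗
  BO → possible child types {B} ✗
  OO → possible child types {B} ✗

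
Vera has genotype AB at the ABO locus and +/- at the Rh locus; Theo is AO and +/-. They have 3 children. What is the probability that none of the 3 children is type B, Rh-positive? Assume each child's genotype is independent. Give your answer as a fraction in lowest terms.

ABO cross AB × AO → 1/2 A, 1/4 B, 1/4 AB.
Rh cross +/- × +/- → 3/4 Rh+, 1/4 Rh-; so P(type B, Rh-positive) = 1/4 × 3/4 = 3/16 per child.
P(not type B, Rh-positive) = 13/16 for one child; (13/16)^3 = 2197/4096.

2197/4096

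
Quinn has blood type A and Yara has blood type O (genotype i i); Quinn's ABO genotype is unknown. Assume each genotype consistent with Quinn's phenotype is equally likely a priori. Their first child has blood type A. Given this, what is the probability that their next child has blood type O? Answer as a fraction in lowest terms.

Possible genotypes: Quinn ∈ {I^A I^A, I^A i}; Yara ∈ {i i}.
Weight each parental genotype pair by prior × P(type-A child):
  I^A I^A × i i: posterior weight 2/3; P(next child type O) = 0.
  I^A i × i i: posterior weight 1/3; P(next child type O) = 1/2.
Weighted sum = 1/6.

1/6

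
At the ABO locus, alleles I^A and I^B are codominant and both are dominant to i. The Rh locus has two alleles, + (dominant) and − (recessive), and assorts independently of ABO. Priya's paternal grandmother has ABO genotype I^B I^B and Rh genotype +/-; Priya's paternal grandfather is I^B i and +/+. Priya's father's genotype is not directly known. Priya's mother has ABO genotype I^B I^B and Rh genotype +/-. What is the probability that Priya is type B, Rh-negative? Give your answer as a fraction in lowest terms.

1/8

Priya's father's ABO genotype from I^B I^B × I^B i: 1/2 I^B I^B, 1/2 I^B i.
Crossing each possibility with the mother I^B I^B and summing P(type B): 1/2·1 + 1/2·1 = 1.
Similarly for Rh via the father's Rh distribution: P(Rh-) = 1/8.
Independent loci: 1 × 1/8 = 1/8.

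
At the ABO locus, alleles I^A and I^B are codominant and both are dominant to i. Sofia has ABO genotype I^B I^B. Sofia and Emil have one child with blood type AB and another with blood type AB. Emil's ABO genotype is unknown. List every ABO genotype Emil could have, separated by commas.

I^A I^A, I^A I^B, I^A i

For each candidate genotype of Emil, check whether crossing it with I^B I^B can produce every observed child phenotype.
  I^A I^A → possible child types {AB} ✓
  I^A I^B → possible child types {B, AB} ✓
  I^A i → possible child types {B, AB} ✓
  I^B I^B → possible child types {B} ✗
  I^B i → possible child types {B} ✗
  i i → possible child types {B} ✗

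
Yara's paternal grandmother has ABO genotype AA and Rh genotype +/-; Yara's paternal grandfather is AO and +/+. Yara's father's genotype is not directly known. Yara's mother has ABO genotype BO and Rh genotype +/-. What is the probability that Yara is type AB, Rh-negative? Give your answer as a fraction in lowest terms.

3/64

Yara's father's ABO genotype from AA × AO: 1/2 AA, 1/2 AO.
Crossing each possibility with the mother BO and summing P(type AB): 1/2·1/2 + 1/2·1/4 = 3/8.
Similarly for Rh via the father's Rh distribution: P(Rh-) = 1/8.
Independent loci: 3/8 × 1/8 = 3/64.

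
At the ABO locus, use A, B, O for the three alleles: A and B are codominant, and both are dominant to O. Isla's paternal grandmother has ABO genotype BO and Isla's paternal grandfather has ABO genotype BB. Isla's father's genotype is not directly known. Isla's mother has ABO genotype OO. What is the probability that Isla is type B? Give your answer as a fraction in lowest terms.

3/4

Isla's father's ABO genotype from BO × BB: 1/2 BB, 1/2 BO.
Crossing each possibility with the mother OO and summing P(type B): 1/2·1 + 1/2·1/2 = 3/4.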